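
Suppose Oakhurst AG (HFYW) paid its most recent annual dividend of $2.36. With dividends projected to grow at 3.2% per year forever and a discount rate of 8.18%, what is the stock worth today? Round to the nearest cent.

$48.91

Gordon growth model: P₀ = D₁/(r − g). D₁ = 2.36 × (1 + 0.032) = 2.4355.
P₀ = 2.4355 / (0.0818 − 0.032) = 2.4355 / 0.0498 = 48.9060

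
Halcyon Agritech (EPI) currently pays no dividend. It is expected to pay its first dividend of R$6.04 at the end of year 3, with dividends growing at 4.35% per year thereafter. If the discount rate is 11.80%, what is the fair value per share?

Deferred-dividend DDM. At t=2 the remaining stream is a growing perpetuity with first payment D_3 = 6.04.
V_2 = D_3/(r−g) = 6.04/(0.118−0.0435) = 81.0738
P₀ = V_2/(1+r)^2 = 81.0738/(1+0.118)^2 = 64.8630

R$64.86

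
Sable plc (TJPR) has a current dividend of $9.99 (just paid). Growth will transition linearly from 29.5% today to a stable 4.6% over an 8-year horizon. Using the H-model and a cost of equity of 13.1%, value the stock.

$240.00

H-model: P₀ = D₀[(1+g_L) + H(g_S−g_L)]/(r−g_L), with H = 8/2 = 4.
P₀ = 9.99 × [(1+0.046) + 4×(0.295−0.046)] / (0.131−0.046)
   = 9.99 × 2.0420 / 0.085 = 239.9951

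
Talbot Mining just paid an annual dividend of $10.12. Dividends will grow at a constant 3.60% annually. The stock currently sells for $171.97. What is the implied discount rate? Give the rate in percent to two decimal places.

9.70%

Rearranging the constant-growth DDM: r = D₁/P₀ + g.
D₁ = 10.12 × (1 + 0.036) = 10.4843.
r = 10.4843 / 171.97 + 0.036 = 0.06097 + 0.036 = 0.09697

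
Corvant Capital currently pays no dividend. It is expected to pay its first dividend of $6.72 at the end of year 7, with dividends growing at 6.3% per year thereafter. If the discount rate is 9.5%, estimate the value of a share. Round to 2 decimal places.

Deferred-dividend DDM. At t=6 the remaining stream is a growing perpetuity with first payment D_7 = 6.72.
V_6 = D_7/(r−g) = 6.72/(0.095−0.063) = 210.0000
P₀ = V_6/(1+r)^6 = 210.0000/(1+0.095)^6 = 121.8245

$121.82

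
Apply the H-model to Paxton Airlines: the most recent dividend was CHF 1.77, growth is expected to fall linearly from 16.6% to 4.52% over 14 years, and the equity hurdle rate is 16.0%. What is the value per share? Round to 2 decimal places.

H-model: P₀ = D₀[(1+g_L) + H(g_S−g_L)]/(r−g_L), with H = 14/2 = 7.
P₀ = 1.77 × [(1+0.0452) + 7×(0.166−0.0452)] / (0.16−0.0452)
   = 1.77 × 1.8908 / 0.1148 = 29.1526

CHF 29.15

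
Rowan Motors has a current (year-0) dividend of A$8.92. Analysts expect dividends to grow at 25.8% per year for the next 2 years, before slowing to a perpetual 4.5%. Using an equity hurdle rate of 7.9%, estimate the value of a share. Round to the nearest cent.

A$395.19

Two-stage DDM. Project D₁…D_2 at 0.258, terminal growth 0.045, discount at r = 0.079.
D_1 = 11.2214
D_2 = 14.1165
Terminal value at t=2: TV = D_3/(r−g) = 14.7517/(0.079−0.045) = 433.8739
P₀ = 11.2214/(1+0.079)^1 + 14.1165/(1+0.079)^2 + 433.8739/(1+0.079)^2 = 395.1915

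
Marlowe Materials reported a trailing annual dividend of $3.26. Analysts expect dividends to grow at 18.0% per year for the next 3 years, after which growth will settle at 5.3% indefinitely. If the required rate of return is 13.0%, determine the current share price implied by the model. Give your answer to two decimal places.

$61.44

Two-stage DDM. Project D₁…D_3 at 0.18, terminal growth 0.053, discount at r = 0.13.
D_1 = 3.8468
D_2 = 4.5392
D_3 = 5.3563
Terminal value at t=3: TV = D_4/(r−g) = 5.6402/(0.13−0.053) = 73.2489
P₀ = 3.8468/(1+0.13)^1 + 4.5392/(1+0.13)^2 + 5.3563/(1+0.13)^3 + 73.2489/(1+0.13)^3 = 61.4365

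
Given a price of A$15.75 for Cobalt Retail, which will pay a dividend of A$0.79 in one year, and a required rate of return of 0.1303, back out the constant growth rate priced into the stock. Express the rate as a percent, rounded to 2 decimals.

8.01%

From P₀ = D₁/(r − g), the implied growth is g = r − D₁/P₀.
g = 0.1303 − 0.79/15.75 = 0.1303 − 0.05016 = 0.08014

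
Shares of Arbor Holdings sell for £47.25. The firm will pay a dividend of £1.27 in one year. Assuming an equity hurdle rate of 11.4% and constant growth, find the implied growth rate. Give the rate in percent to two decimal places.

From P₀ = D₁/(r − g), the implied growth is g = r − D₁/P₀.
g = 0.114 − 1.27/47.25 = 0.114 − 0.02688 = 0.08712

8.71%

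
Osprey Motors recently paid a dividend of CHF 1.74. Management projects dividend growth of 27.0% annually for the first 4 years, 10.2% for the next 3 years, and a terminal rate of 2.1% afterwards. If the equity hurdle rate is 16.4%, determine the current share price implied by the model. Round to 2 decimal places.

CHF 30.27

Three-stage DDM. Project D₁…D_7; terminal Gordon value at t=7 with g = 0.021; discount at r = 0.164.
D_1 = 2.2098
D_2 = 2.8064
D_3 = 3.5642
D_4 = 4.5265
D_5 = 4.9882
D_6 = 5.4970
D_7 = 6.0577
TV_7 = 6.1849/(0.164−0.021) = 43.2512
P₀ = Σ Dₜ/(1+r)ᵗ + TV_7/(1+r)^7 = 30.2716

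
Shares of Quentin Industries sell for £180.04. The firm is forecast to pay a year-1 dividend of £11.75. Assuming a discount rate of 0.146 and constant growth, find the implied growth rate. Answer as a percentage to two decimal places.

From P₀ = D₁/(r − g), the implied growth is g = r − D₁/P₀.
g = 0.146 − 11.75/180.04 = 0.146 − 0.06526 = 0.08074

8.07%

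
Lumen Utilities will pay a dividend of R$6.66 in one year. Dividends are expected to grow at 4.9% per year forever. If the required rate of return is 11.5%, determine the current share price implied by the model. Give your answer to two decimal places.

Gordon growth model: P₀ = D₁/(r − g), with D₁ = 6.66 given directly.
P₀ = 6.6600 / (0.115 − 0.049) = 6.6600 / 0.066 = 100.9091

R$100.91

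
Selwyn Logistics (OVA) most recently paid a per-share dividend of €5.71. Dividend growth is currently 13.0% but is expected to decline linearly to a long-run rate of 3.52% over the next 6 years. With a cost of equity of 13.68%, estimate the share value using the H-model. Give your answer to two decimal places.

H-model: P₀ = D₀[(1+g_L) + H(g_S−g_L)]/(r−g_L), with H = 6/2 = 3.
P₀ = 5.71 × [(1+0.0352) + 3×(0.13−0.0352)] / (0.1368−0.0352)
   = 5.71 × 1.3196 / 0.1016 = 74.1626

€74.16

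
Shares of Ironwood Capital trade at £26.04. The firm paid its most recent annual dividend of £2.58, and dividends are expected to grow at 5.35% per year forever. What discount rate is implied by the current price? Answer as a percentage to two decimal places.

15.79%

Rearranging the constant-growth DDM: r = D₁/P₀ + g.
D₁ = 2.58 × (1 + 0.0535) = 2.7180.
r = 2.7180 / 26.04 + 0.0535 = 0.10438 + 0.0535 = 0.15788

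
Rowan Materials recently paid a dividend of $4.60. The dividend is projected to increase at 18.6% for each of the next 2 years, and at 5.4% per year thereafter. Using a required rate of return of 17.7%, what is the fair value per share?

$49.33

Two-stage DDM. Project D₁…D_2 at 0.186, terminal growth 0.054, discount at r = 0.177.
D_1 = 5.4556
D_2 = 6.4703
Terminal value at t=2: TV = D_3/(r−g) = 6.8197/(0.177−0.054) = 55.4450
P₀ = 5.4556/(1+0.177)^1 + 6.4703/(1+0.177)^2 + 55.4450/(1+0.177)^2 = 49.3288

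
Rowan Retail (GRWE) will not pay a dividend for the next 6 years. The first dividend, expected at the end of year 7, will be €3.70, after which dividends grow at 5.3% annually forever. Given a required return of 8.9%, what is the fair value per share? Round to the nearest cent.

€61.62

Deferred-dividend DDM. At t=6 the remaining stream is a growing perpetuity with first payment D_7 = 3.70.
V_6 = D_7/(r−g) = 3.70/(0.089−0.053) = 102.7778
P₀ = V_6/(1+r)^6 = 102.7778/(1+0.089)^6 = 61.6215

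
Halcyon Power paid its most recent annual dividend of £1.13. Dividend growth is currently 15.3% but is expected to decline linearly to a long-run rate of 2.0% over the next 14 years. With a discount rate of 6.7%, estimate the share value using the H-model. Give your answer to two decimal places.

£46.91

H-model: P₀ = D₀[(1+g_L) + H(g_S−g_L)]/(r−g_L), with H = 14/2 = 7.
P₀ = 1.13 × [(1+0.02) + 7×(0.153−0.02)] / (0.067−0.02)
   = 1.13 × 1.9510 / 0.047 = 46.9070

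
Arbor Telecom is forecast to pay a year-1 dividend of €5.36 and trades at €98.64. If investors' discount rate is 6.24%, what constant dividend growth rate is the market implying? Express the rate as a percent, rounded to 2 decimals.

0.81%

From P₀ = D₁/(r − g), the implied growth is g = r − D₁/P₀.
g = 0.0624 − 5.36/98.64 = 0.0624 − 0.05434 = 0.00806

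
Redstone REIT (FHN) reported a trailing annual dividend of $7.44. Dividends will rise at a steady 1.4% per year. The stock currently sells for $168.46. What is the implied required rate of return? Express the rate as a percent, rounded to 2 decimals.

Rearranging the constant-growth DDM: r = D₁/P₀ + g.
D₁ = 7.44 × (1 + 0.014) = 7.5442.
r = 7.5442 / 168.46 + 0.014 = 0.04478 + 0.014 = 0.05878

5.88%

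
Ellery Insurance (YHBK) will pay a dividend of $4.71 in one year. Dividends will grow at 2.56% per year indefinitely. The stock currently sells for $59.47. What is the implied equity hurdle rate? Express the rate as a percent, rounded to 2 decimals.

10.48%

Rearranging the constant-growth DDM: r = D₁/P₀ + g.
r = 4.7100 / 59.47 + 0.0256 = 0.07920 + 0.0256 = 0.10480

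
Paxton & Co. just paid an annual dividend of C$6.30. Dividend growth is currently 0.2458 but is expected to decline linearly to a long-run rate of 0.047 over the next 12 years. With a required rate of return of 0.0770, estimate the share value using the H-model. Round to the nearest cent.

C$470.36

H-model: P₀ = D₀[(1+g_L) + H(g_S−g_L)]/(r−g_L), with H = 12/2 = 6.
P₀ = 6.30 × [(1+0.047) + 6×(0.2458−0.047)] / (0.077−0.047)
   = 6.30 × 2.2398 / 0.03 = 470.3580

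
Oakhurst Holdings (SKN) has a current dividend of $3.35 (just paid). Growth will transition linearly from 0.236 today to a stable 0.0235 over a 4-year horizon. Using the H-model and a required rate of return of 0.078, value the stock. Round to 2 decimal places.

$89.04

H-model: P₀ = D₀[(1+g_L) + H(g_S−g_L)]/(r−g_L), with H = 4/2 = 2.
P₀ = 3.35 × [(1+0.0235) + 2×(0.236−0.0235)] / (0.078−0.0235)
   = 3.35 × 1.4485 / 0.0545 = 89.0362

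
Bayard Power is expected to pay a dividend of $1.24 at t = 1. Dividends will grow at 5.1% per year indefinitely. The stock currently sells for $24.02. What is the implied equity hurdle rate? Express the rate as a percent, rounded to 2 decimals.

10.26%

Rearranging the constant-growth DDM: r = D₁/P₀ + g.
r = 1.2400 / 24.02 + 0.051 = 0.05162 + 0.051 = 0.10262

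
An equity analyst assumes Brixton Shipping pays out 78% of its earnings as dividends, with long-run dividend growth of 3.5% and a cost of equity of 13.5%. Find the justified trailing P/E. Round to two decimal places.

8.07

Justified trailing P/E = b(1+g)/(r−g) = 0.78×(1+0.035)/(0.135−0.035) = 8.0730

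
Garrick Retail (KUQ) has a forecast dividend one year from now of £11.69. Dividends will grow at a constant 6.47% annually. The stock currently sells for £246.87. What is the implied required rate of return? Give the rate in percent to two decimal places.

Rearranging the constant-growth DDM: r = D₁/P₀ + g.
r = 11.6900 / 246.87 + 0.0647 = 0.04735 + 0.0647 = 0.11205

11.21%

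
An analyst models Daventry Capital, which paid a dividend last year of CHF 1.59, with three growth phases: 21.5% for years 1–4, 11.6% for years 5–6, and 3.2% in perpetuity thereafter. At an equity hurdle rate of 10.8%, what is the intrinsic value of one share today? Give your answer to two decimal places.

CHF 44.37

Three-stage DDM. Project D₁…D_6; terminal Gordon value at t=6 with g = 0.032; discount at r = 0.108.
D_1 = 1.9319
D_2 = 2.3472
D_3 = 2.8518
D_4 = 3.4650
D_5 = 3.8669
D_6 = 4.3155
TV_6 = 4.4536/(0.108−0.032) = 58.5999
P₀ = Σ Dₜ/(1+r)ᵗ + TV_6/(1+r)^6 = 44.3697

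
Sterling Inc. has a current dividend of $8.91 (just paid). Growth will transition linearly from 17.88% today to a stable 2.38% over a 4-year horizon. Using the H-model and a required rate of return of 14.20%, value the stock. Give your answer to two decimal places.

$100.54

H-model: P₀ = D₀[(1+g_L) + H(g_S−g_L)]/(r−g_L), with H = 4/2 = 2.
P₀ = 8.91 × [(1+0.0238) + 2×(0.1788−0.0238)] / (0.142−0.0238)
   = 8.91 × 1.3338 / 0.1182 = 100.5428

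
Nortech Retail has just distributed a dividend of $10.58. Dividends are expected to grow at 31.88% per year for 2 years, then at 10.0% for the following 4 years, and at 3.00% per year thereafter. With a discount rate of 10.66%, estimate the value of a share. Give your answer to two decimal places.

$284.13

Three-stage DDM. Project D₁…D_6; terminal Gordon value at t=6 with g = 0.03; discount at r = 0.1066.
D_1 = 13.9529
D_2 = 18.4011
D_3 = 20.2412
D_4 = 22.2653
D_5 = 24.4919
D_6 = 26.9410
TV_6 = 27.7493/(0.1066−0.03) = 362.2620
P₀ = Σ Dₜ/(1+r)ᵗ + TV_6/(1+r)^6 = 284.1292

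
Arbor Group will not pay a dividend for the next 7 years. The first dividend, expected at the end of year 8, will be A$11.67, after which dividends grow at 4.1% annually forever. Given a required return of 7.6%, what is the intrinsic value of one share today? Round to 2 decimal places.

Deferred-dividend DDM. At t=7 the remaining stream is a growing perpetuity with first payment D_8 = 11.67.
V_7 = D_8/(r−g) = 11.67/(0.076−0.041) = 333.4286
P₀ = V_7/(1+r)^7 = 333.4286/(1+0.076)^7 = 199.6719

A$199.67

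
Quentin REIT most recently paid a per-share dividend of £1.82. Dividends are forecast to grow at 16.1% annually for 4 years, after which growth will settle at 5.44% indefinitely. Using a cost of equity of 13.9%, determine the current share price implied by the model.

Two-stage DDM. Project D₁…D_4 at 0.161, terminal growth 0.0544, discount at r = 0.139.
D_1 = 2.1130
D_2 = 2.4532
D_3 = 2.8482
D_4 = 3.3067
Terminal value at t=4: TV = D_5/(r−g) = 3.4866/(0.139−0.0544) = 41.2131
P₀ = 2.1130/(1+0.139)^1 + 2.4532/(1+0.139)^2 + 2.8482/(1+0.139)^3 + 3.3067/(1+0.139)^4 + 41.2131/(1+0.139)^4 = 32.1257

£32.13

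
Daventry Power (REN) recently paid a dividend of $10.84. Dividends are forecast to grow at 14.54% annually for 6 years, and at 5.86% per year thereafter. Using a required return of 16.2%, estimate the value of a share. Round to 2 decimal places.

Two-stage DDM. Project D₁…D_6 at 0.1454, terminal growth 0.0586, discount at r = 0.162.
D_1 = 12.4161
D_2 = 14.2214
D_3 = 16.2892
D_4 = 18.6577
D_5 = 21.3705
D_6 = 24.4778
Terminal value at t=6: TV = D_7/(r−g) = 25.9122/(0.162−0.0586) = 250.6015
P₀ = 12.4161/(1+0.162)^1 + 14.2214/(1+0.162)^2 + 16.2892/(1+0.162)^3 + 18.6577/(1+0.162)^4 + 21.3705/(1+0.162)^5 + 24.4778/(1+0.162)^6 + 250.6015/(1+0.162)^6 = 163.6641

$163.66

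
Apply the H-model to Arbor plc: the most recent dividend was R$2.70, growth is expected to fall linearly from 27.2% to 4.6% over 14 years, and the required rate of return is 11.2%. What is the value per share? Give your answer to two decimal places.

R$107.51

H-model: P₀ = D₀[(1+g_L) + H(g_S−g_L)]/(r−g_L), with H = 14/2 = 7.
P₀ = 2.70 × [(1+0.046) + 7×(0.272−0.046)] / (0.112−0.046)
   = 2.70 × 2.6280 / 0.066 = 107.5091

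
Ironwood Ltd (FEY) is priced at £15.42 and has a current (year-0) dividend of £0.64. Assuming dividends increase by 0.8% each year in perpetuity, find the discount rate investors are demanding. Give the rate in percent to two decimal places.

4.98%

Rearranging the constant-growth DDM: r = D₁/P₀ + g.
D₁ = 0.64 × (1 + 0.008) = 0.6451.
r = 0.6451 / 15.42 + 0.008 = 0.04184 + 0.008 = 0.04984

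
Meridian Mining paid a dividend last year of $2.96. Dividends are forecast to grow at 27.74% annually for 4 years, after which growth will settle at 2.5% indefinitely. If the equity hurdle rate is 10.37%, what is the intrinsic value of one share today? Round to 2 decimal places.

$86.47

Two-stage DDM. Project D₁…D_4 at 0.2774, terminal growth 0.025, discount at r = 0.1037.
D_1 = 3.7811
D_2 = 4.8300
D_3 = 6.1698
D_4 = 7.8813
Terminal value at t=4: TV = D_5/(r−g) = 8.0784/(0.1037−0.025) = 102.6475
P₀ = 3.7811/(1+0.1037)^1 + 4.8300/(1+0.1037)^2 + 6.1698/(1+0.1037)^3 + 7.8813/(1+0.1037)^4 + 102.6475/(1+0.1037)^4 = 86.4653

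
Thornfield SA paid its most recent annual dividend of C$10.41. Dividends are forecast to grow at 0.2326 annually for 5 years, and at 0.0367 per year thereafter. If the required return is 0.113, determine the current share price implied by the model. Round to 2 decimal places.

Two-stage DDM. Project D₁…D_5 at 0.2326, terminal growth 0.0367, discount at r = 0.113.
D_1 = 12.8314
D_2 = 15.8159
D_3 = 19.4947
D_4 = 24.0292
D_5 = 29.6184
Terminal value at t=5: TV = D_6/(r−g) = 30.7054/(0.113−0.0367) = 402.4298
P₀ = 12.8314/(1+0.113)^1 + 15.8159/(1+0.113)^2 + 19.4947/(1+0.113)^3 + 24.0292/(1+0.113)^4 + 29.6184/(1+0.113)^5 + 402.4298/(1+0.113)^5 = 307.0570

C$307.06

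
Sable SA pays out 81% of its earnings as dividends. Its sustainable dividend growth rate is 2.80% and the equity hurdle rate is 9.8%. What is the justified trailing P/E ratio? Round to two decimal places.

11.90

Justified trailing P/E = b(1+g)/(r−g) = 0.81×(1+0.028)/(0.098−0.028) = 11.8954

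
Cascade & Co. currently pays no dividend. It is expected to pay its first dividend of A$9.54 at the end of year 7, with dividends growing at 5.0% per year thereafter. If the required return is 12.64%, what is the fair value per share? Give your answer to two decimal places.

Deferred-dividend DDM. At t=6 the remaining stream is a growing perpetuity with first payment D_7 = 9.54.
V_6 = D_7/(r−g) = 9.54/(0.1264−0.05) = 124.8691
P₀ = V_6/(1+r)^6 = 124.8691/(1+0.1264)^6 = 61.1363

A$61.14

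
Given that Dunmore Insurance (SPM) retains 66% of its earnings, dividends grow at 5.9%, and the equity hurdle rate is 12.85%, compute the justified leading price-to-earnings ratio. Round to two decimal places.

4.89

Payout ratio b = 1 − 0.66 = 0.34.
Justified leading P/E = b/(r−g) = 0.34/(0.1285−0.059) = 4.8921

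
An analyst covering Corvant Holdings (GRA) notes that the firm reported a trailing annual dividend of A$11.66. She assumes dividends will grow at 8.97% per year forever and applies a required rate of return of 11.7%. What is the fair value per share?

Gordon growth model: P₀ = D₁/(r − g). D₁ = 11.66 × (1 + 0.0897) = 12.7059.
P₀ = 12.7059 / (0.117 − 0.0897) = 12.7059 / 0.0273 = 465.4177

A$465.42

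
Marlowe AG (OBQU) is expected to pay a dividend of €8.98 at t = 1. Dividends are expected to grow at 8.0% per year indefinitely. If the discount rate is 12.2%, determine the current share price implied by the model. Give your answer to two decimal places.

€213.81

Gordon growth model: P₀ = D₁/(r − g), with D₁ = 8.98 given directly.
P₀ = 8.9800 / (0.122 − 0.08) = 8.9800 / 0.042 = 213.8095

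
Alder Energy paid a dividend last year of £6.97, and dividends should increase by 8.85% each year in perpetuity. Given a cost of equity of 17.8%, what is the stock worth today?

Gordon growth model: P₀ = D₁/(r − g). D₁ = 6.97 × (1 + 0.0885) = 7.5868.
P₀ = 7.5868 / (0.178 − 0.0885) = 7.5868 / 0.0895 = 84.7692

£84.77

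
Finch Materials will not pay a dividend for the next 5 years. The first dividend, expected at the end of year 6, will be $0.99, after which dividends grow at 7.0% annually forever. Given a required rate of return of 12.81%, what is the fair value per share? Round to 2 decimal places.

$9.33

Deferred-dividend DDM. At t=5 the remaining stream is a growing perpetuity with first payment D_6 = 0.99.
V_5 = D_6/(r−g) = 0.99/(0.1281−0.07) = 17.0396
P₀ = V_5/(1+r)^5 = 17.0396/(1+0.1281)^5 = 9.3266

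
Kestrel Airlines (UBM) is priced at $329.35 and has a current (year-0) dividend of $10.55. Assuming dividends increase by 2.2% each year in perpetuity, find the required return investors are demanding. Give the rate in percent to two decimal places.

5.47%

Rearranging the constant-growth DDM: r = D₁/P₀ + g.
D₁ = 10.55 × (1 + 0.022) = 10.7821.
r = 10.7821 / 329.35 + 0.022 = 0.03274 + 0.022 = 0.05474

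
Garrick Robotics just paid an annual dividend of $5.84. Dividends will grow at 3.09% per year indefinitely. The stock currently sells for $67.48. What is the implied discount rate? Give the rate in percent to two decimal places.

Rearranging the constant-growth DDM: r = D₁/P₀ + g.
D₁ = 5.84 × (1 + 0.0309) = 6.0205.
r = 6.0205 / 67.48 + 0.0309 = 0.08922 + 0.0309 = 0.12012

12.01%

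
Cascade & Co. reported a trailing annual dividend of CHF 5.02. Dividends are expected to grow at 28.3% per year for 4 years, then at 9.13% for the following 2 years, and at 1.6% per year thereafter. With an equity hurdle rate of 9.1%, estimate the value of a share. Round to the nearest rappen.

CHF 179.95

Three-stage DDM. Project D₁…D_6; terminal Gordon value at t=6 with g = 0.016; discount at r = 0.091.
D_1 = 6.4407
D_2 = 8.2634
D_3 = 10.6019
D_4 = 13.6022
D_5 = 14.8441
D_6 = 16.1994
TV_6 = 16.4586/(0.091−0.016) = 219.4477
P₀ = Σ Dₜ/(1+r)ᵗ + TV_6/(1+r)^6 = 179.9521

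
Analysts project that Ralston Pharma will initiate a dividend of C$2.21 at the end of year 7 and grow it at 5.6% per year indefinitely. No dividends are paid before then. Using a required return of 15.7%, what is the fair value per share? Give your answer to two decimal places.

C$9.12

Deferred-dividend DDM. At t=6 the remaining stream is a growing perpetuity with first payment D_7 = 2.21.
V_6 = D_7/(r−g) = 2.21/(0.157−0.056) = 21.8812
P₀ = V_6/(1+r)^6 = 21.8812/(1+0.157)^6 = 9.1216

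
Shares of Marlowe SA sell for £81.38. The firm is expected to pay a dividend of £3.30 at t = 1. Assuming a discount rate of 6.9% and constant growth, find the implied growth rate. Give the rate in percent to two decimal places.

From P₀ = D₁/(r − g), the implied growth is g = r − D₁/P₀.
g = 0.069 − 3.30/81.38 = 0.069 − 0.04055 = 0.02845

2.84%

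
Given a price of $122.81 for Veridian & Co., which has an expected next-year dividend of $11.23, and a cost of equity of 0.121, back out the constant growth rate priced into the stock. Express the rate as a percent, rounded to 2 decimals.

From P₀ = D₁/(r − g), the implied growth is g = r − D₁/P₀.
g = 0.121 − 11.23/122.81 = 0.121 − 0.09144 = 0.02956

2.96%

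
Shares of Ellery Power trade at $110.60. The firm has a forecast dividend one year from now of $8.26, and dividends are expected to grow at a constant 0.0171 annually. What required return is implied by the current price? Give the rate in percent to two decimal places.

Rearranging the constant-growth DDM: r = D₁/P₀ + g.
r = 8.2600 / 110.60 + 0.0171 = 0.07468 + 0.0171 = 0.09178

9.18%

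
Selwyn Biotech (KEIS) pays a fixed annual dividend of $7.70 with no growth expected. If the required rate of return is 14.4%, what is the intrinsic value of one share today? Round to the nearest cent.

Zero-growth DDM (perpetuity): P₀ = D/r = 7.70 / 0.144 = 53.4722

$53.47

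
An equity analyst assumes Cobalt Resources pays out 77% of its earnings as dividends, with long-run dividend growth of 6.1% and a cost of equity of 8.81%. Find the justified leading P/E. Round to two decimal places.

Justified leading P/E = b/(r−g) = 0.77/(0.0881−0.061) = 28.4133

28.41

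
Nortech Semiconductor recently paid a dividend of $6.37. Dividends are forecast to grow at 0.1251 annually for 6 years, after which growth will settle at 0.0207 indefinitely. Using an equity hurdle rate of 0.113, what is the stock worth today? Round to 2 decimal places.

Two-stage DDM. Project D₁…D_6 at 0.1251, terminal growth 0.0207, discount at r = 0.113.
D_1 = 7.1669
D_2 = 8.0635
D_3 = 9.0722
D_4 = 10.2071
D_5 = 11.4840
D_6 = 12.9207
Terminal value at t=6: TV = D_7/(r−g) = 13.1882/(0.113−0.0207) = 142.8837
P₀ = 7.1669/(1+0.113)^1 + 8.0635/(1+0.113)^2 + 9.0722/(1+0.113)^3 + 10.2071/(1+0.113)^4 + 11.4840/(1+0.113)^5 + 12.9207/(1+0.113)^6 + 142.8837/(1+0.113)^6 = 114.8652

$114.87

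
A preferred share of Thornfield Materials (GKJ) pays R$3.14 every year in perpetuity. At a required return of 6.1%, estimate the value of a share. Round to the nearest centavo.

Zero-growth DDM (perpetuity): P₀ = D/r = 3.14 / 0.061 = 51.4754

R$51.48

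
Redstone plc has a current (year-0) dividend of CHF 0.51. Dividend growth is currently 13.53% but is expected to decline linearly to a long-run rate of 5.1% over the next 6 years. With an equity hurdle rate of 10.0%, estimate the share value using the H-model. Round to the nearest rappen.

CHF 13.57

H-model: P₀ = D₀[(1+g_L) + H(g_S−g_L)]/(r−g_L), with H = 6/2 = 3.
P₀ = 0.51 × [(1+0.051) + 3×(0.1353−0.051)] / (0.1−0.051)
   = 0.51 × 1.3039 / 0.049 = 13.5712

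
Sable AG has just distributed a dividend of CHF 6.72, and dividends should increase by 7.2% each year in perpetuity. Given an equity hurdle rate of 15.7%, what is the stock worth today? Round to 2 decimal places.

CHF 84.75

Gordon growth model: P₀ = D₁/(r − g). D₁ = 6.72 × (1 + 0.072) = 7.2038.
P₀ = 7.2038 / (0.157 − 0.072) = 7.2038 / 0.085 = 84.7511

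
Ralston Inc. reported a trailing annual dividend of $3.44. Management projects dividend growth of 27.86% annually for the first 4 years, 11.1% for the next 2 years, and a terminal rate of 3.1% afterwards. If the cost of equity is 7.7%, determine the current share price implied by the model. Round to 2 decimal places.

Three-stage DDM. Project D₁…D_6; terminal Gordon value at t=6 with g = 0.031; discount at r = 0.077.
D_1 = 4.3984
D_2 = 5.6238
D_3 = 7.1906
D_4 = 9.1938
D_5 = 10.2144
D_6 = 11.3482
TV_6 = 11.7000/(0.077−0.031) = 254.3468
P₀ = Σ Dₜ/(1+r)ᵗ + TV_6/(1+r)^6 = 198.8214

$198.82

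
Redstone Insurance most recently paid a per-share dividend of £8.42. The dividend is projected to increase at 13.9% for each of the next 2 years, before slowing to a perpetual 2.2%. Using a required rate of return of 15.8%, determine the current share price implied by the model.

£77.64

Two-stage DDM. Project D₁…D_2 at 0.139, terminal growth 0.022, discount at r = 0.158.
D_1 = 9.5904
D_2 = 10.9234
Terminal value at t=2: TV = D_3/(r−g) = 11.1638/(0.158−0.022) = 82.0865
P₀ = 9.5904/(1+0.158)^1 + 10.9234/(1+0.158)^2 + 82.0865/(1+0.158)^2 = 77.6423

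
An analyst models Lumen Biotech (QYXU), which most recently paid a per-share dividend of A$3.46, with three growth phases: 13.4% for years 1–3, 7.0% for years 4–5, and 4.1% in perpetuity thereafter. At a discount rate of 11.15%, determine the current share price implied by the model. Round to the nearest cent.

A$68.03

Three-stage DDM. Project D₁…D_5; terminal Gordon value at t=5 with g = 0.041; discount at r = 0.1115.
D_1 = 3.9236
D_2 = 4.4494
D_3 = 5.0456
D_4 = 5.3988
D_5 = 5.7767
TV_5 = 6.0136/(0.1115−0.041) = 85.2991
P₀ = Σ Dₜ/(1+r)ᵗ + TV_5/(1+r)^5 = 68.0285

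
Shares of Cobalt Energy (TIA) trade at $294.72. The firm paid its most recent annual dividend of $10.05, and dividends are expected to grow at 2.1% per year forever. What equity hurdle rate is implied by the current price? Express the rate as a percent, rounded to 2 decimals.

5.58%

Rearranging the constant-growth DDM: r = D₁/P₀ + g.
D₁ = 10.05 × (1 + 0.021) = 10.2610.
r = 10.2610 / 294.72 + 0.021 = 0.03482 + 0.021 = 0.05582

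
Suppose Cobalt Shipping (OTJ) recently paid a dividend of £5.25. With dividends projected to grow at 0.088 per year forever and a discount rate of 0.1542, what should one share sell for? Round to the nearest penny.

Gordon growth model: P₀ = D₁/(r − g). D₁ = 5.25 × (1 + 0.088) = 5.7120.
P₀ = 5.7120 / (0.1542 − 0.088) = 5.7120 / 0.0662 = 86.2840

£86.28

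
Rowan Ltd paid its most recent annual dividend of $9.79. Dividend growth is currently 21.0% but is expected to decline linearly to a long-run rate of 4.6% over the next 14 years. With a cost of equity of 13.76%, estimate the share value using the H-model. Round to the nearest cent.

$234.49

H-model: P₀ = D₀[(1+g_L) + H(g_S−g_L)]/(r−g_L), with H = 14/2 = 7.
P₀ = 9.79 × [(1+0.046) + 7×(0.21−0.046)] / (0.1376−0.046)
   = 9.79 × 2.1940 / 0.0916 = 234.4897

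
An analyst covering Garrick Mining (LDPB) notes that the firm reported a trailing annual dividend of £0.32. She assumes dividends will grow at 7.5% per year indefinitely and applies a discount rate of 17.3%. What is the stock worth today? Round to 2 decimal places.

£3.51

Gordon growth model: P₀ = D₁/(r − g). D₁ = 0.32 × (1 + 0.075) = 0.3440.
P₀ = 0.3440 / (0.173 − 0.075) = 0.3440 / 0.098 = 3.5102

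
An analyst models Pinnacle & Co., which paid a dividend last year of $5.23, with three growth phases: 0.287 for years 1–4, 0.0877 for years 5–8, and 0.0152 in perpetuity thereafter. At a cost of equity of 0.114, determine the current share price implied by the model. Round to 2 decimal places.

Three-stage DDM. Project D₁…D_8; terminal Gordon value at t=8 with g = 0.0152; discount at r = 0.114.
D_1 = 6.7310
D_2 = 8.6628
D_3 = 11.1490
D_4 = 14.3488
D_5 = 15.6072
D_6 = 16.9760
D_7 = 18.4647
D_8 = 20.0841
TV_8 = 20.3894/(0.114−0.0152) = 206.3702
P₀ = Σ Dₜ/(1+r)ᵗ + TV_8/(1+r)^8 = 152.5332

$152.53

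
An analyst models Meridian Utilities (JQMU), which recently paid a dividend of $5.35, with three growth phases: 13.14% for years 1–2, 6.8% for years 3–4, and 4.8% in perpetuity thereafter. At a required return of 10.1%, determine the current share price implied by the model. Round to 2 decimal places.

$127.06

Three-stage DDM. Project D₁…D_4; terminal Gordon value at t=4 with g = 0.048; discount at r = 0.101.
D_1 = 6.0530
D_2 = 6.8484
D_3 = 7.3140
D_4 = 7.8114
TV_4 = 8.1863/(0.101−0.048) = 154.4593
P₀ = Σ Dₜ/(1+r)ᵗ + TV_4/(1+r)^4 = 127.0584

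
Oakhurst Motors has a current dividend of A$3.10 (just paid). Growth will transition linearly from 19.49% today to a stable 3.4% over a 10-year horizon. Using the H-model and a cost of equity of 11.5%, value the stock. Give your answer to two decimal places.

A$70.36

H-model: P₀ = D₀[(1+g_L) + H(g_S−g_L)]/(r−g_L), with H = 10/2 = 5.
P₀ = 3.10 × [(1+0.034) + 5×(0.1949−0.034)] / (0.115−0.034)
   = 3.10 × 1.8385 / 0.081 = 70.3623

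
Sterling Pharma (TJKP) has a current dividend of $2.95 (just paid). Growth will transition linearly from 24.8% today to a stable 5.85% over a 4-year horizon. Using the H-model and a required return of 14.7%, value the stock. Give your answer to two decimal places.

$47.92

H-model: P₀ = D₀[(1+g_L) + H(g_S−g_L)]/(r−g_L), with H = 4/2 = 2.
P₀ = 2.95 × [(1+0.0585) + 2×(0.248−0.0585)] / (0.147−0.0585)
   = 2.95 × 1.4375 / 0.0885 = 47.9167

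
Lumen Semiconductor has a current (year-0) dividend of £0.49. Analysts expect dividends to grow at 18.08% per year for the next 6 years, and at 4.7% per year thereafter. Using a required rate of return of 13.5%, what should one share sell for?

Two-stage DDM. Project D₁…D_6 at 0.1808, terminal growth 0.047, discount at r = 0.135.
D_1 = 0.5786
D_2 = 0.6832
D_3 = 0.8067
D_4 = 0.9526
D_5 = 1.1248
D_6 = 1.3282
Terminal value at t=6: TV = D_7/(r−g) = 1.3906/(0.135−0.047) = 15.8022
P₀ = 0.5786/(1+0.135)^1 + 0.6832/(1+0.135)^2 + 0.8067/(1+0.135)^3 + 0.9526/(1+0.135)^4 + 1.1248/(1+0.135)^5 + 1.3282/(1+0.135)^6 + 15.8022/(1+0.135)^6 = 10.7760

£10.78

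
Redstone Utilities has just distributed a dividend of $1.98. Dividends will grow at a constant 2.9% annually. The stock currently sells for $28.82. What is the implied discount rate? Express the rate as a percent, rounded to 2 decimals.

9.97%

Rearranging the constant-growth DDM: r = D₁/P₀ + g.
D₁ = 1.98 × (1 + 0.029) = 2.0374.
r = 2.0374 / 28.82 + 0.029 = 0.07069 + 0.029 = 0.09969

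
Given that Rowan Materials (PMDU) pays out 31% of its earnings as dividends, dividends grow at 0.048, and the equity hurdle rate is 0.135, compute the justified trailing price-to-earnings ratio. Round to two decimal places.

Justified trailing P/E = b(1+g)/(r−g) = 0.31×(1+0.048)/(0.135−0.048) = 3.7343

3.73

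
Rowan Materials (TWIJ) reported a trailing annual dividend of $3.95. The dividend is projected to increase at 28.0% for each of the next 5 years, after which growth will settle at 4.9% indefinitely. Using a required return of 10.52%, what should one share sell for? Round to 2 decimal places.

$184.98

Two-stage DDM. Project D₁…D_5 at 0.28, terminal growth 0.049, discount at r = 0.1052.
D_1 = 5.0560
D_2 = 6.4717
D_3 = 8.2838
D_4 = 10.6032
D_5 = 13.5721
Terminal value at t=5: TV = D_6/(r−g) = 14.2371/(0.1052−0.049) = 253.3297
P₀ = 5.0560/(1+0.1052)^1 + 6.4717/(1+0.1052)^2 + 8.2838/(1+0.1052)^3 + 10.6032/(1+0.1052)^4 + 13.5721/(1+0.1052)^5 + 253.3297/(1+0.1052)^5 = 184.9789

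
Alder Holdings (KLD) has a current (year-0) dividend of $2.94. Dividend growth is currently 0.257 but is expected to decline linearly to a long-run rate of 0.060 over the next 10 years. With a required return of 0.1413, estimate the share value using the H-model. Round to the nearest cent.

$73.95

H-model: P₀ = D₀[(1+g_L) + H(g_S−g_L)]/(r−g_L), with H = 10/2 = 5.
P₀ = 2.94 × [(1+0.06) + 5×(0.257−0.06)] / (0.1413−0.06)
   = 2.94 × 2.0450 / 0.0813 = 73.9520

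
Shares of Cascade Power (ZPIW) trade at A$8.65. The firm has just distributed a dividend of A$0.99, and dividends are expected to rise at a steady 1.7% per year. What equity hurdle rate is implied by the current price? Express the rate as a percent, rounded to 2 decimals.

Rearranging the constant-growth DDM: r = D₁/P₀ + g.
D₁ = 0.99 × (1 + 0.017) = 1.0068.
r = 1.0068 / 8.65 + 0.017 = 0.11640 + 0.017 = 0.13340

13.34%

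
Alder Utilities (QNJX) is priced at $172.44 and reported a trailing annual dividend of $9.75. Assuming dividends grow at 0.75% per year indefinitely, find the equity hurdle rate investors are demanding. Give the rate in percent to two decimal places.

Rearranging the constant-growth DDM: r = D₁/P₀ + g.
D₁ = 9.75 × (1 + 0.0075) = 9.8231.
r = 9.8231 / 172.44 + 0.0075 = 0.05697 + 0.0075 = 0.06447

6.45%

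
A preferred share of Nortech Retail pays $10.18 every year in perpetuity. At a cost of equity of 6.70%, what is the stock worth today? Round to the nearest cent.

$151.94

Zero-growth DDM (perpetuity): P₀ = D/r = 10.18 / 0.067 = 151.9403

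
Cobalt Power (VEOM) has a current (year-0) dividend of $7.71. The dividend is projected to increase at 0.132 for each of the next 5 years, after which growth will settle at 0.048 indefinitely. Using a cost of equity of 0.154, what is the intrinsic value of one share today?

Two-stage DDM. Project D₁…D_5 at 0.132, terminal growth 0.048, discount at r = 0.154.
D_1 = 8.7277
D_2 = 9.8798
D_3 = 11.1839
D_4 = 12.6602
D_5 = 14.3313
Terminal value at t=5: TV = D_6/(r−g) = 15.0192/(0.154−0.048) = 141.6909
P₀ = 8.7277/(1+0.154)^1 + 9.8798/(1+0.154)^2 + 11.1839/(1+0.154)^3 + 12.6602/(1+0.154)^4 + 14.3313/(1+0.154)^5 + 141.6909/(1+0.154)^5 = 105.6334

$105.63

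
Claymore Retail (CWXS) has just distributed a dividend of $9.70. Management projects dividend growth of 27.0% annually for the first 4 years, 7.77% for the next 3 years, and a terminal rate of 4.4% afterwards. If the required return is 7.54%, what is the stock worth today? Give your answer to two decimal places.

Three-stage DDM. Project D₁…D_7; terminal Gordon value at t=7 with g = 0.044; discount at r = 0.0754.
D_1 = 12.3190
D_2 = 15.6451
D_3 = 19.8693
D_4 = 25.2340
D_5 = 27.1947
D_6 = 29.3077
D_7 = 31.5850
TV_7 = 32.9747/(0.0754−0.044) = 1050.1495
P₀ = Σ Dₜ/(1+r)ᵗ + TV_7/(1+r)^7 = 748.0072

$748.01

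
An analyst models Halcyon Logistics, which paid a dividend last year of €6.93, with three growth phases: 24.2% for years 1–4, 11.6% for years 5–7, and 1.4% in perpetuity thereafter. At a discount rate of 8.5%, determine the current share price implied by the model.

€262.00

Three-stage DDM. Project D₁…D_7; terminal Gordon value at t=7 with g = 0.014; discount at r = 0.085.
D_1 = 8.6071
D_2 = 10.6900
D_3 = 13.2769
D_4 = 16.4900
D_5 = 18.4028
D_6 = 20.5375
D_7 = 22.9199
TV_7 = 23.2408/(0.085−0.014) = 327.3345
P₀ = Σ Dₜ/(1+r)ᵗ + TV_7/(1+r)^7 = 262.0018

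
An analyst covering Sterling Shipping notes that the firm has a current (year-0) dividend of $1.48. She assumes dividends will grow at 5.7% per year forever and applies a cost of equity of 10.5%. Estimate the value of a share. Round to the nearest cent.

$32.59

Gordon growth model: P₀ = D₁/(r − g). D₁ = 1.48 × (1 + 0.057) = 1.5644.
P₀ = 1.5644 / (0.105 − 0.057) = 1.5644 / 0.048 = 32.5908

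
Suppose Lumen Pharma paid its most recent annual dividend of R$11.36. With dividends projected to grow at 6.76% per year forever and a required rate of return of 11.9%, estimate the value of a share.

R$235.95

Gordon growth model: P₀ = D₁/(r − g). D₁ = 11.36 × (1 + 0.0676) = 12.1279.
P₀ = 12.1279 / (0.119 − 0.0676) = 12.1279 / 0.0514 = 235.9521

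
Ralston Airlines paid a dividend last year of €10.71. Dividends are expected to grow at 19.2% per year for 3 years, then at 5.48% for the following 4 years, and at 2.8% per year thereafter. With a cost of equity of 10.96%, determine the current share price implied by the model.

Three-stage DDM. Project D₁…D_7; terminal Gordon value at t=7 with g = 0.028; discount at r = 0.1096.
D_1 = 12.7663
D_2 = 15.2175
D_3 = 18.1392
D_4 = 19.1332
D_5 = 20.1817
D_6 = 21.2877
D_7 = 22.4543
TV_7 = 23.0830/(0.1096−0.028) = 282.8796
P₀ = Σ Dₜ/(1+r)ᵗ + TV_7/(1+r)^7 = 220.6070

€220.61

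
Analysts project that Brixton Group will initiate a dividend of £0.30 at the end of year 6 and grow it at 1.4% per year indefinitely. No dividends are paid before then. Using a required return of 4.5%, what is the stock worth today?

£7.77

Deferred-dividend DDM. At t=5 the remaining stream is a growing perpetuity with first payment D_6 = 0.30.
V_5 = D_6/(r−g) = 0.30/(0.045−0.014) = 9.6774
P₀ = V_5/(1+r)^5 = 9.6774/(1+0.045)^5 = 7.7657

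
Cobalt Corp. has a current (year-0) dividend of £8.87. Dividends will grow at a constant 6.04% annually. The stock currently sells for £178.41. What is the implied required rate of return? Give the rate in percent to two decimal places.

11.31%

Rearranging the constant-growth DDM: r = D₁/P₀ + g.
D₁ = 8.87 × (1 + 0.0604) = 9.4057.
r = 9.4057 / 178.41 + 0.0604 = 0.05272 + 0.0604 = 0.11312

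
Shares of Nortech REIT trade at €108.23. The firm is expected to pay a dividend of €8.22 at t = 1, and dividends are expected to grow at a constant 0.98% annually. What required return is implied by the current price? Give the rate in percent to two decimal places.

8.57%

Rearranging the constant-growth DDM: r = D₁/P₀ + g.
r = 8.2200 / 108.23 + 0.0098 = 0.07595 + 0.0098 = 0.08575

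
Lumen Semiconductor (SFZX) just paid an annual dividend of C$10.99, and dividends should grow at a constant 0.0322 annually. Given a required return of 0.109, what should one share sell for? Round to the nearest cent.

C$147.71

Gordon growth model: P₀ = D₁/(r − g). D₁ = 10.99 × (1 + 0.0322) = 11.3439.
P₀ = 11.3439 / (0.109 − 0.0322) = 11.3439 / 0.0768 = 147.7067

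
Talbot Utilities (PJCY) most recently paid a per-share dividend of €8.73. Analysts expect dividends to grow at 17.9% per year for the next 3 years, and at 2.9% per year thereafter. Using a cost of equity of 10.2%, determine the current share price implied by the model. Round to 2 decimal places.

Two-stage DDM. Project D₁…D_3 at 0.179, terminal growth 0.029, discount at r = 0.102.
D_1 = 10.2927
D_2 = 12.1351
D_3 = 14.3072
Terminal value at t=3: TV = D_4/(r−g) = 14.7221/(0.102−0.029) = 201.6732
P₀ = 10.2927/(1+0.102)^1 + 12.1351/(1+0.102)^2 + 14.3072/(1+0.102)^3 + 201.6732/(1+0.102)^3 = 180.7200

€180.72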